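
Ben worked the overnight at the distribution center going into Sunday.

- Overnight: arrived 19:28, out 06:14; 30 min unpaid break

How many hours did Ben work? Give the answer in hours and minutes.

Overnight: 19:28 → midnight = 4 h 32 min; midnight → 06:14 = 6 h 14 min; span 10 h 46 min; less 30 min break → 10 h 16 min

10 h 16 min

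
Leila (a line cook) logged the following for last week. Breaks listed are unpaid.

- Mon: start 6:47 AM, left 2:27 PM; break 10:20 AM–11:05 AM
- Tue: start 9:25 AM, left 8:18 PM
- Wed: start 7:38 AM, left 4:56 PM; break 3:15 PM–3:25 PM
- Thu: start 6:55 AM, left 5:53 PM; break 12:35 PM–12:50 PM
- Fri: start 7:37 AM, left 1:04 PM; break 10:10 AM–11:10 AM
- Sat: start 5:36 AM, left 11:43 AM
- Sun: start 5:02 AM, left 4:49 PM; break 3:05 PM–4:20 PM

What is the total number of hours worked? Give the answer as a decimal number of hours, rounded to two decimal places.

58.75 hours

Mon: 6:47 AM–2:27 PM = 7 h 40 min; less 45 min break → 6 h 55 min
Tue: 9:25 AM–8:18 PM = 10 h 53 min
Wed: 7:38 AM–4:56 PM = 9 h 18 min; less 10 min break → 9 h 8 min
Thu: 6:55 AM–5:53 PM = 10 h 58 min; less 15 min break → 10 h 43 min
Fri: 7:37 AM–1:04 PM = 5 h 27 min; less 60 min break → 4 h 27 min
Sat: 5:36 AM–11:43 AM = 6 h 7 min
Sun: 5:02 AM–4:49 PM = 11 h 47 min; less 75 min break → 10 h 32 min
Total: 6 h 55 min + 10 h 53 min + 9 h 8 min + 10 h 43 min + 4 h 27 min + 6 h 7 min + 10 h 32 min = 58 h 45 min.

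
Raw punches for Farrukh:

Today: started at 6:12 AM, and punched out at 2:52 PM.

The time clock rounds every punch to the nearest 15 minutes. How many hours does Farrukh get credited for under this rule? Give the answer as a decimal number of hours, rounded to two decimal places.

Today: in 6:12 AM→6:15 AM, out 2:52 PM→2:45 PM; 8 h 30 min

8.50 hours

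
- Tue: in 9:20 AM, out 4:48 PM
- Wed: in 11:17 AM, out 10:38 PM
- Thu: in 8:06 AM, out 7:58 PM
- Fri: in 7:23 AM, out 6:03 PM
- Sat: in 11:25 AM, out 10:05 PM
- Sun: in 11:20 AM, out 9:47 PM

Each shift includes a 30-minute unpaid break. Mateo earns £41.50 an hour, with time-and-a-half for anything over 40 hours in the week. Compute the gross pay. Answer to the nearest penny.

£2871.80

Tue: 9:20 AM–4:48 PM = 7 h 28 min; less 30 min break → 6 h 58 min
Wed: 11:17 AM–10:38 PM = 11 h 21 min; less 30 min break → 10 h 51 min
Thu: 8:06 AM–7:58 PM = 11 h 52 min; less 30 min break → 11 h 22 min
Fri: 7:23 AM–6:03 PM = 10 h 40 min; less 30 min break → 10 h 10 min
Sat: 11:25 AM–10:05 PM = 10 h 40 min; less 30 min break → 10 h 10 min
Sun: 11:20 AM–9:47 PM = 10 h 27 min; less 30 min break → 9 h 57 min
Total worked: 59 h 28 min = 3568 min.
Regular 40 h 0 min = 2400 min at £41.50/h; overtime 19 h 28 min = 1168 min at £62.25/h.
Pay = (2400 × £41.50 + 1168 × £62.25) ÷ 60 = £2871.80.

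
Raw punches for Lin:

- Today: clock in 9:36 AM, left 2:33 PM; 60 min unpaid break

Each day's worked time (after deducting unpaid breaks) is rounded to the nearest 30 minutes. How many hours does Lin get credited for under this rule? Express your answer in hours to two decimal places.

4.00 hours

Today: 9:36 AM–2:33 PM = 4 h 57 min − 60 min = 3 h 57 min → rounds to 4 h 0 min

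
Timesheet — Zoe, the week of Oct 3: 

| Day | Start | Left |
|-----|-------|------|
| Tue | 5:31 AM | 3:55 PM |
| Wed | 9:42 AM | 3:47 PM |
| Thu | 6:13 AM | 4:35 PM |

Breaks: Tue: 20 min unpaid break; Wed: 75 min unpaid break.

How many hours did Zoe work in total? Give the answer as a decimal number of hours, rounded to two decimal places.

25.27 hours

Tue: 5:31 AM–3:55 PM = 10 h 24 min; less 20 min break → 10 h 4 min
Wed: 9:42 AM–3:47 PM = 6 h 5 min; less 75 min break → 4 h 50 min
Thu: 6:13 AM–4:35 PM = 10 h 22 min
Total: 10 h 4 min + 4 h 50 min + 10 h 22 min = 25 h 16 min.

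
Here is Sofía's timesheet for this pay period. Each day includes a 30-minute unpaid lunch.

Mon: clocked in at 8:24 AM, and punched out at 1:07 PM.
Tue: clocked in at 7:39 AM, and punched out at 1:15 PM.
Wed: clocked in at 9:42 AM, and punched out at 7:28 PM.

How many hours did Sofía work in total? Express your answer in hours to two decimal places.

18.58 hours

Mon: 8:24 AM–1:07 PM = 4 h 43 min; less 30 min break → 4 h 13 min
Tue: 7:39 AM–1:15 PM = 5 h 36 min; less 30 min break → 5 h 6 min
Wed: 9:42 AM–7:28 PM = 9 h 46 min; less 30 min break → 9 h 16 min
Total: 4 h 13 min + 5 h 6 min + 9 h 16 min = 18 h 35 min.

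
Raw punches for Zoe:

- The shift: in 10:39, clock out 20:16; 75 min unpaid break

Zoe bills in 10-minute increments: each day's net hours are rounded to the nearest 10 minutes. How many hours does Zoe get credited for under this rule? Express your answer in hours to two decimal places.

8.33 hours

The shift: 10:39–20:16 = 9 h 37 min − 75 min = 8 h 22 min → rounds to 8 h 20 min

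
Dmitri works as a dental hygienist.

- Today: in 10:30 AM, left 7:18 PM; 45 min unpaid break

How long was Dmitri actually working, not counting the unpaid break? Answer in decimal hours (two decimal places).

8.05 hours

Today: 10:30 AM–7:18 PM = 8 h 48 min; less 45 min break → 8 h 3 min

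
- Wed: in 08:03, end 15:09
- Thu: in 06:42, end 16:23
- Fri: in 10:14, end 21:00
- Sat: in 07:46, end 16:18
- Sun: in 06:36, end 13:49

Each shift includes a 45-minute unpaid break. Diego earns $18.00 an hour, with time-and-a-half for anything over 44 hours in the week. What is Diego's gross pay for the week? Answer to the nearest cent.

Wed: 08:03–15:09 = 7 h 6 min; less 45 min break → 6 h 21 min
Thu: 06:42–16:23 = 9 h 41 min; less 45 min break → 8 h 56 min
Fri: 10:14–21:00 = 10 h 46 min; less 45 min break → 10 h 1 min
Sat: 07:46–16:18 = 8 h 32 min; less 45 min break → 7 h 47 min
Sun: 06:36–13:49 = 7 h 13 min; less 45 min break → 6 h 28 min
Total worked: 39 h 33 min = 2373 min.
Regular 39 h 33 min = 2373 min at $18.00/h; overtime 0 h 0 min = 0 min at $27.00/h.
Pay = (2373 × $18.00 + 0 × $27.00) ÷ 60 = $711.90.

$711.90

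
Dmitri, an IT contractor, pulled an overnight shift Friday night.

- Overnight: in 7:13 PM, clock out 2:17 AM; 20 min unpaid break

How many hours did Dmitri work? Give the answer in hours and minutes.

Overnight: 7:13 PM → midnight = 4 h 47 min; midnight → 2:17 AM = 2 h 17 min; span 7 h 4 min; less 20 min break → 6 h 44 min

6 h 44 min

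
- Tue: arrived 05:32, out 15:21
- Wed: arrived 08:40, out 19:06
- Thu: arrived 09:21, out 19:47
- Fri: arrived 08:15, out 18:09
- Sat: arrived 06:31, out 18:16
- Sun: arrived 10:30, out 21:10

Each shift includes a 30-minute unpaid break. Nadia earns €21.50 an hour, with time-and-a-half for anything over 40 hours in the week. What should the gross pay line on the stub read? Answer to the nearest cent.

Tue: 05:32–15:21 = 9 h 49 min; less 30 min break → 9 h 19 min
Wed: 08:40–19:06 = 10 h 26 min; less 30 min break → 9 h 56 min
Thu: 09:21–19:47 = 10 h 26 min; less 30 min break → 9 h 56 min
Fri: 08:15–18:09 = 9 h 54 min; less 30 min break → 9 h 24 min
Sat: 06:31–18:16 = 11 h 45 min; less 30 min break → 11 h 15 min
Sun: 10:30–21:10 = 10 h 40 min; less 30 min break → 10 h 10 min
Total worked: 60 h 0 min = 3600 min.
Regular 40 h 0 min = 2400 min at €21.50/h; overtime 20 h 0 min = 1200 min at €32.25/h.
Pay = (2400 × €21.50 + 1200 × €32.25) ÷ 60 = €1505.00.

€1505.00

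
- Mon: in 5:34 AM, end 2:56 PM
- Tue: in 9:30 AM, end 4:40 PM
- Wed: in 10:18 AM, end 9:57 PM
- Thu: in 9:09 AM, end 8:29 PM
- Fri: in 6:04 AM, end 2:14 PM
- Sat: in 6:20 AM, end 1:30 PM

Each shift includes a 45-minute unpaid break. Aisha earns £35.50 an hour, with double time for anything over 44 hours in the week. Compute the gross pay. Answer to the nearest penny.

Mon: 5:34 AM–2:56 PM = 9 h 22 min; less 45 min break → 8 h 37 min
Tue: 9:30 AM–4:40 PM = 7 h 10 min; less 45 min break → 6 h 25 min
Wed: 10:18 AM–9:57 PM = 11 h 39 min; less 45 min break → 10 h 54 min
Thu: 9:09 AM–8:29 PM = 11 h 20 min; less 45 min break → 10 h 35 min
Fri: 6:04 AM–2:14 PM = 8 h 10 min; less 45 min break → 7 h 25 min
Sat: 6:20 AM–1:30 PM = 7 h 10 min; less 45 min break → 6 h 25 min
Total worked: 50 h 21 min = 3021 min.
Regular 44 h 0 min = 2640 min at £35.50/h; overtime 6 h 21 min = 381 min at £71.00/h.
Pay = (2640 × £35.50 + 381 × £71.00) ÷ 60 = £2012.85.

£2012.85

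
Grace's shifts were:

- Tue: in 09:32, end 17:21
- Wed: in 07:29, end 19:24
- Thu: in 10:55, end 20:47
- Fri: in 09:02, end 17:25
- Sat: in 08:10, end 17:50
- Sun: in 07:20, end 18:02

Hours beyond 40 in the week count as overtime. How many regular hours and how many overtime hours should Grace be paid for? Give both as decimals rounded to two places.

Regular 40.00 hours, overtime 18.35 hours

Tue: 09:32–17:21 = 7 h 49 min
Wed: 07:29–19:24 = 11 h 55 min
Thu: 10:55–20:47 = 9 h 52 min
Fri: 09:02–17:25 = 8 h 23 min
Sat: 08:10–17:50 = 9 h 40 min
Sun: 07:20–18:02 = 10 h 42 min
Total worked: 58 h 21 min = 58.35 h.
Threshold 40 h → overtime 18 h 21 min, regular 40 h 0 min.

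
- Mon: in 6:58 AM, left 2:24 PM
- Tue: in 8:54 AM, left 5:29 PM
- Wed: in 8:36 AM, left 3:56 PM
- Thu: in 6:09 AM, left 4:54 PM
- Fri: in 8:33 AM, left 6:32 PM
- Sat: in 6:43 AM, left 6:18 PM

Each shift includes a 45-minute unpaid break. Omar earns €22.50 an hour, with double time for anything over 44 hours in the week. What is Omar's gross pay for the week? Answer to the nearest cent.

€1312.50

Mon: 6:58 AM–2:24 PM = 7 h 26 min; less 45 min break → 6 h 41 min
Tue: 8:54 AM–5:29 PM = 8 h 35 min; less 45 min break → 7 h 50 min
Wed: 8:36 AM–3:56 PM = 7 h 20 min; less 45 min break → 6 h 35 min
Thu: 6:09 AM–4:54 PM = 10 h 45 min; less 45 min break → 10 h 0 min
Fri: 8:33 AM–6:32 PM = 9 h 59 min; less 45 min break → 9 h 14 min
Sat: 6:43 AM–6:18 PM = 11 h 35 min; less 45 min break → 10 h 50 min
Total worked: 51 h 10 min = 3070 min.
Regular 44 h 0 min = 2640 min at €22.50/h; overtime 7 h 10 min = 430 min at €45.00/h.
Pay = (2640 × €22.50 + 430 × €45.00) ÷ 60 = €1312.50.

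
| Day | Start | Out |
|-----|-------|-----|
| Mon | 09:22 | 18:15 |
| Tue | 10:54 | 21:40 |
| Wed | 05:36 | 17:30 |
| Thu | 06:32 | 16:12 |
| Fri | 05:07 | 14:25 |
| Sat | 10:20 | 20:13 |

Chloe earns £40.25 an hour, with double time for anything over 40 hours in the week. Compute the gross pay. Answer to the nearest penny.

Mon: 09:22–18:15 = 8 h 53 min
Tue: 10:54–21:40 = 10 h 46 min
Wed: 05:36–17:30 = 11 h 54 min
Thu: 06:32–16:12 = 9 h 40 min
Fri: 05:07–14:25 = 9 h 18 min
Sat: 10:20–20:13 = 9 h 53 min
Total worked: 60 h 24 min = 3624 min.
Regular 40 h 0 min = 2400 min at £40.25/h; overtime 20 h 24 min = 1224 min at £80.50/h.
Pay = (2400 × £40.25 + 1224 × £80.50) ÷ 60 = £3252.20.

£3252.20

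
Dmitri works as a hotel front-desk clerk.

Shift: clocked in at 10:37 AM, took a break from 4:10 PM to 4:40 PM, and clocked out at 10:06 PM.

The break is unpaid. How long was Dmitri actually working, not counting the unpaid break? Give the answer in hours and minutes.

10 h 59 min

Shift: 10:37 AM–10:06 PM = 11 h 29 min; less 30 min break → 10 h 59 min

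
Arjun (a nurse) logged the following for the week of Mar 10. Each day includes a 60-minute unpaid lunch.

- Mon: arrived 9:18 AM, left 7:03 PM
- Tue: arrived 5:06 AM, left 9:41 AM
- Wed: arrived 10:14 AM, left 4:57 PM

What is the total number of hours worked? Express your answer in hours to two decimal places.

Mon: 9:18 AM–7:03 PM = 9 h 45 min; less 60 min break → 8 h 45 min
Tue: 5:06 AM–9:41 AM = 4 h 35 min; less 60 min break → 3 h 35 min
Wed: 10:14 AM–4:57 PM = 6 h 43 min; less 60 min break → 5 h 43 min
Total: 8 h 45 min + 3 h 35 min + 5 h 43 min = 18 h 3 min.

18.05 hours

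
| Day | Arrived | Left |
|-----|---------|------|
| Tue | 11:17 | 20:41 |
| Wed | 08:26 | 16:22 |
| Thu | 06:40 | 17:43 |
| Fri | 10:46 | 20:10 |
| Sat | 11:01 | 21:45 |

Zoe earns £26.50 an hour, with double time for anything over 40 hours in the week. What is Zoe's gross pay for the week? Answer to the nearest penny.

£1511.38

Tue: 11:17–20:41 = 9 h 24 min
Wed: 08:26–16:22 = 7 h 56 min
Thu: 06:40–17:43 = 11 h 3 min
Fri: 10:46–20:10 = 9 h 24 min
Sat: 11:01–21:45 = 10 h 44 min
Total worked: 48 h 31 min = 2911 min.
Regular 40 h 0 min = 2400 min at £26.50/h; overtime 8 h 31 min = 511 min at £53.00/h.
Pay = (2400 × £26.50 + 511 × £53.00) ÷ 60 = £1511.38.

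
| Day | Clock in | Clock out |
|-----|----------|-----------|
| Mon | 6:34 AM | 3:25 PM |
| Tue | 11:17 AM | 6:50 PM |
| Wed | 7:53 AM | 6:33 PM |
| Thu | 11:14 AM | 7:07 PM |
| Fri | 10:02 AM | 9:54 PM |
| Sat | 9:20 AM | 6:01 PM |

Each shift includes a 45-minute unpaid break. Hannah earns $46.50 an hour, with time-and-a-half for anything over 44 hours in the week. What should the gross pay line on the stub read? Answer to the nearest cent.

$2534.25

Mon: 6:34 AM–3:25 PM = 8 h 51 min; less 45 min break → 8 h 6 min
Tue: 11:17 AM–6:50 PM = 7 h 33 min; less 45 min break → 6 h 48 min
Wed: 7:53 AM–6:33 PM = 10 h 40 min; less 45 min break → 9 h 55 min
Thu: 11:14 AM–7:07 PM = 7 h 53 min; less 45 min break → 7 h 8 min
Fri: 10:02 AM–9:54 PM = 11 h 52 min; less 45 min break → 11 h 7 min
Sat: 9:20 AM–6:01 PM = 8 h 41 min; less 45 min break → 7 h 56 min
Total worked: 51 h 0 min = 3060 min.
Regular 44 h 0 min = 2640 min at $46.50/h; overtime 7 h 0 min = 420 min at $69.75/h.
Pay = (2640 × $46.50 + 420 × $69.75) ÷ 60 = $2534.25.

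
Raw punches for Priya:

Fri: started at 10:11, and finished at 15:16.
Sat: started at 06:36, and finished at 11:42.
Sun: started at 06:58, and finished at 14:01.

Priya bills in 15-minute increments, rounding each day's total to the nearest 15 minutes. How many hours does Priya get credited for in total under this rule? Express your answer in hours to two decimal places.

Fri: 10:11–15:16 = 5 h 5 min → rounds to 5 h 0 min
Sat: 06:36–11:42 = 5 h 6 min → rounds to 5 h 0 min
Sun: 06:58–14:01 = 7 h 3 min → rounds to 7 h 0 min
Total credited: 17 h 0 min.

17.00 hours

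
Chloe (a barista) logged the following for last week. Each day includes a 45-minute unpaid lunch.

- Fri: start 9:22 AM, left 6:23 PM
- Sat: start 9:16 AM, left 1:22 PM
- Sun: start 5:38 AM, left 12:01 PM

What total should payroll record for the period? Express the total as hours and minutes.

Fri: 9:22 AM–6:23 PM = 9 h 1 min; less 45 min break → 8 h 16 min
Sat: 9:16 AM–1:22 PM = 4 h 6 min; less 45 min break → 3 h 21 min
Sun: 5:38 AM–12:01 PM = 6 h 23 min; less 45 min break → 5 h 38 min
Total: 8 h 16 min + 3 h 21 min + 5 h 38 min = 17 h 15 min.

17 h 15 min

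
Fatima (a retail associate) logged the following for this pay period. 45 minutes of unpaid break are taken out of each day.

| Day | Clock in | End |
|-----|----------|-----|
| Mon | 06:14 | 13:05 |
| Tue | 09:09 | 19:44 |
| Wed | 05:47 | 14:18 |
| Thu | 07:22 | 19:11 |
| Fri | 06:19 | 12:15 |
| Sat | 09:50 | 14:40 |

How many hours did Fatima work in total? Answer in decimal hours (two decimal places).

Mon: 06:14–13:05 = 6 h 51 min; less 45 min break → 6 h 6 min
Tue: 09:09–19:44 = 10 h 35 min; less 45 min break → 9 h 50 min
Wed: 05:47–14:18 = 8 h 31 min; less 45 min break → 7 h 46 min
Thu: 07:22–19:11 = 11 h 49 min; less 45 min break → 11 h 4 min
Fri: 06:19–12:15 = 5 h 56 min; less 45 min break → 5 h 11 min
Sat: 09:50–14:40 = 4 h 50 min; less 45 min break → 4 h 5 min
Total: 6 h 6 min + 9 h 50 min + 7 h 46 min + 11 h 4 min + 5 h 11 min + 4 h 5 min = 44 h 2 min.

44.03 hours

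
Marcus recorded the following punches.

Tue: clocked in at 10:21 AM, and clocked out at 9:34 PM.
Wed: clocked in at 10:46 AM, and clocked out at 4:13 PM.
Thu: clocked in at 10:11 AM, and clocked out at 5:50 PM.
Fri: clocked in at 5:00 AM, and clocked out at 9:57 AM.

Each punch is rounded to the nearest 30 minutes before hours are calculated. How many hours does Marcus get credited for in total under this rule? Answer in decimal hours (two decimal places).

29.00 hours

Tue: in 10:21 AM→10:30 AM, out 9:34 PM→9:30 PM; 11 h 0 min
Wed: in 10:46 AM→11:00 AM, out 4:13 PM→4:00 PM; 5 h 0 min
Thu: in 10:11 AM→10:00 AM, out 5:50 PM→6:00 PM; 8 h 0 min
Fri: in 5:00 AM→5:00 AM, out 9:57 AM→10:00 AM; 5 h 0 min
Total credited: 29 h 0 min.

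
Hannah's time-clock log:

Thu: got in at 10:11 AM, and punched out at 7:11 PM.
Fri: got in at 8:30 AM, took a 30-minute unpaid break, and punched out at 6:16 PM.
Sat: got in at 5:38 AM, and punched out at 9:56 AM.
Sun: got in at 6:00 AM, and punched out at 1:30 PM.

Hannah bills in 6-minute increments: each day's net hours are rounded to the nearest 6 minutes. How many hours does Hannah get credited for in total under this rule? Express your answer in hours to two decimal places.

Thu: 10:11 AM–7:11 PM = 9 h 0 min → rounds to 9 h 0 min
Fri: 8:30 AM–6:16 PM = 9 h 46 min − 30 min = 9 h 16 min → rounds to 9 h 18 min
Sat: 5:38 AM–9:56 AM = 4 h 18 min → rounds to 4 h 18 min
Sun: 6:00 AM–1:30 PM = 7 h 30 min → rounds to 7 h 30 min
Total credited: 30 h 6 min.

30.10 hours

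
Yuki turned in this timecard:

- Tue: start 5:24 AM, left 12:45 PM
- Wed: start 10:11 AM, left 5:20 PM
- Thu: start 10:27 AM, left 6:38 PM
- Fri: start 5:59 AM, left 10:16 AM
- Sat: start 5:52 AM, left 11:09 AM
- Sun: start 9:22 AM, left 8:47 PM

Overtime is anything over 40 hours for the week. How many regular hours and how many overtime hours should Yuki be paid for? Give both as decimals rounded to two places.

Tue: 5:24 AM–12:45 PM = 7 h 21 min
Wed: 10:11 AM–5:20 PM = 7 h 9 min
Thu: 10:27 AM–6:38 PM = 8 h 11 min
Fri: 5:59 AM–10:16 AM = 4 h 17 min
Sat: 5:52 AM–11:09 AM = 5 h 17 min
Sun: 9:22 AM–8:47 PM = 11 h 25 min
Total worked: 43 h 40 min = 43.67 h.
Threshold 40 h → overtime 3 h 40 min, regular 40 h 0 min.

Regular 40.00 hours, overtime 3.67 hours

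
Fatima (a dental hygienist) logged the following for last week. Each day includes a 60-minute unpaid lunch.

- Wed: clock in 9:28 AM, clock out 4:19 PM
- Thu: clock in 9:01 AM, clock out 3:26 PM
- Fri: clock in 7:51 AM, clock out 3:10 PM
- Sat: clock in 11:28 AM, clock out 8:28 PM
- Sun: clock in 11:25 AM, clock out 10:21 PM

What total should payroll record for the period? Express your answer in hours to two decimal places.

Wed: 9:28 AM–4:19 PM = 6 h 51 min; less 60 min break → 5 h 51 min
Thu: 9:01 AM–3:26 PM = 6 h 25 min; less 60 min break → 5 h 25 min
Fri: 7:51 AM–3:10 PM = 7 h 19 min; less 60 min break → 6 h 19 min
Sat: 11:28 AM–8:28 PM = 9 h 0 min; less 60 min break → 8 h 0 min
Sun: 11:25 AM–10:21 PM = 10 h 56 min; less 60 min break → 9 h 56 min
Total: 5 h 51 min + 5 h 25 min + 6 h 19 min + 8 h 0 min + 9 h 56 min = 35 h 31 min.

35.52 hours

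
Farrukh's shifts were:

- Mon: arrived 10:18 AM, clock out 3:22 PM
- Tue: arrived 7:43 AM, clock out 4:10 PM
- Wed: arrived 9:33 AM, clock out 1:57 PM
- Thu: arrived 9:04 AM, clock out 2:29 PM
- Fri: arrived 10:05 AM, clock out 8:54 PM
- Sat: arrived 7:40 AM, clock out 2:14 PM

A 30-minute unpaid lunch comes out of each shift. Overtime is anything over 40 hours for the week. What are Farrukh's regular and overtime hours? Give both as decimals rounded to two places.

Mon: 10:18 AM–3:22 PM = 5 h 4 min; less 30 min break → 4 h 34 min
Tue: 7:43 AM–4:10 PM = 8 h 27 min; less 30 min break → 7 h 57 min
Wed: 9:33 AM–1:57 PM = 4 h 24 min; less 30 min break → 3 h 54 min
Thu: 9:04 AM–2:29 PM = 5 h 25 min; less 30 min break → 4 h 55 min
Fri: 10:05 AM–8:54 PM = 10 h 49 min; less 30 min break → 10 h 19 min
Sat: 7:40 AM–2:14 PM = 6 h 34 min; less 30 min break → 6 h 4 min
Total worked: 37 h 43 min = 37.72 h.
Threshold 40 h → overtime 0 h 0 min, regular 37 h 43 min.

Regular 37.72 hours, overtime 0.00 hours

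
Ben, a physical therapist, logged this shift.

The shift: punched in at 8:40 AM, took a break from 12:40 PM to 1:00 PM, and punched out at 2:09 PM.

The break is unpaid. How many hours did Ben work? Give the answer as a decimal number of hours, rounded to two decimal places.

5.15 hours

The shift: 8:40 AM–2:09 PM = 5 h 29 min; less 20 min break → 5 h 9 min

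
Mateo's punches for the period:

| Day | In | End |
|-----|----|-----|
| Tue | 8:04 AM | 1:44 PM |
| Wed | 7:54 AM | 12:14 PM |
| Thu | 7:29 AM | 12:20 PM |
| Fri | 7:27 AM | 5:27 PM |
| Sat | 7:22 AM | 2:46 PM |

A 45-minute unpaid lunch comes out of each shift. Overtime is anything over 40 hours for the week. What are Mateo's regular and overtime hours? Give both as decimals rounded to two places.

Tue: 8:04 AM–1:44 PM = 5 h 40 min; less 45 min break → 4 h 55 min
Wed: 7:54 AM–12:14 PM = 4 h 20 min; less 45 min break → 3 h 35 min
Thu: 7:29 AM–12:20 PM = 4 h 51 min; less 45 min break → 4 h 6 min
Fri: 7:27 AM–5:27 PM = 10 h 0 min; less 45 min break → 9 h 15 min
Sat: 7:22 AM–2:46 PM = 7 h 24 min; less 45 min break → 6 h 39 min
Total worked: 28 h 30 min = 28.50 h.
Threshold 40 h → overtime 0 h 0 min, regular 28 h 30 min.

Regular 28.50 hours, overtime 0.00 hours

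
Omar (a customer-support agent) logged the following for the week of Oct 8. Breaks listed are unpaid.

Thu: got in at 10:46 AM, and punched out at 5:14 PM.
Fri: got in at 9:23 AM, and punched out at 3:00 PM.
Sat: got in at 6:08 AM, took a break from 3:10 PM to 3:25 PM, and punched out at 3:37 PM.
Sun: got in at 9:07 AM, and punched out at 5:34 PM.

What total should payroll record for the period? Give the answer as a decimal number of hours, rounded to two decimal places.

29.77 hours

Thu: 10:46 AM–5:14 PM = 6 h 28 min
Fri: 9:23 AM–3:00 PM = 5 h 37 min
Sat: 6:08 AM–3:37 PM = 9 h 29 min; less 15 min break → 9 h 14 min
Sun: 9:07 AM–5:34 PM = 8 h 27 min
Total: 6 h 28 min + 5 h 37 min + 9 h 14 min + 8 h 27 min = 29 h 46 min.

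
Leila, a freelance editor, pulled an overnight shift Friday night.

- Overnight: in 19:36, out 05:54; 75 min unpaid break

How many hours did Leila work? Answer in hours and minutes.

Overnight: 19:36 → midnight = 4 h 24 min; midnight → 05:54 = 5 h 54 min; span 10 h 18 min; less 75 min break → 9 h 3 min

9 h 3 min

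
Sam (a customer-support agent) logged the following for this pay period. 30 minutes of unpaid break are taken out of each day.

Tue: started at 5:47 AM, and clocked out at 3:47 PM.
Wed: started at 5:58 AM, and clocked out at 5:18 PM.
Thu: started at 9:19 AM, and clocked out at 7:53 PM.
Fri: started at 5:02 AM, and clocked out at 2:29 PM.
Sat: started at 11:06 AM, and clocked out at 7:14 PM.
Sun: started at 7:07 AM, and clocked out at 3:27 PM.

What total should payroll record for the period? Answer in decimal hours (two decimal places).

54.82 hours

Tue: 5:47 AM–3:47 PM = 10 h 0 min; less 30 min break → 9 h 30 min
Wed: 5:58 AM–5:18 PM = 11 h 20 min; less 30 min break → 10 h 50 min
Thu: 9:19 AM–7:53 PM = 10 h 34 min; less 30 min break → 10 h 4 min
Fri: 5:02 AM–2:29 PM = 9 h 27 min; less 30 min break → 8 h 57 min
Sat: 11:06 AM–7:14 PM = 8 h 8 min; less 30 min break → 7 h 38 min
Sun: 7:07 AM–3:27 PM = 8 h 20 min; less 30 min break → 7 h 50 min
Total: 9 h 30 min + 10 h 50 min + 10 h 4 min + 8 h 57 min + 7 h 38 min + 7 h 50 min = 54 h 49 min.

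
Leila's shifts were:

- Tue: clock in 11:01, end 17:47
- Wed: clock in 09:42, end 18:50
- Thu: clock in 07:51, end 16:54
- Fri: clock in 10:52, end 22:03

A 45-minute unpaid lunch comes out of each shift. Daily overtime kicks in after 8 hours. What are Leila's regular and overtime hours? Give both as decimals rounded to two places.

Tue: 11:01–17:47 = 6 h 46 min; less 45 min break → 6 h 1 min
Wed: 09:42–18:50 = 9 h 8 min; less 45 min break → 8 h 23 min
Thu: 07:51–16:54 = 9 h 3 min; less 45 min break → 8 h 18 min
Fri: 10:52–22:03 = 11 h 11 min; less 45 min break → 10 h 26 min
Tue reg 6 h 1 min / OT 0 h 0 min; Wed reg 8 h 0 min / OT 0 h 23 min; Thu reg 8 h 0 min / OT 0 h 18 min; Fri reg 8 h 0 min / OT 2 h 26 min.
Totals: regular 30 h 1 min, overtime 3 h 7 min.

Regular 30.02 hours, overtime 3.12 hours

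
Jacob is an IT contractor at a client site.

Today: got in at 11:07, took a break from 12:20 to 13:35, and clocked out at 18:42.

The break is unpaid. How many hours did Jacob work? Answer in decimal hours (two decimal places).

6.33 hours

Today: 11:07–18:42 = 7 h 35 min; less 75 min break → 6 h 20 min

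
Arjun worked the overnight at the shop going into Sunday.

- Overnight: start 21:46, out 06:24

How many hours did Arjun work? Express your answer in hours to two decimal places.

Overnight: 21:46 → midnight = 2 h 14 min; midnight → 06:24 = 6 h 24 min; span 8 h 38 min

8.63 hours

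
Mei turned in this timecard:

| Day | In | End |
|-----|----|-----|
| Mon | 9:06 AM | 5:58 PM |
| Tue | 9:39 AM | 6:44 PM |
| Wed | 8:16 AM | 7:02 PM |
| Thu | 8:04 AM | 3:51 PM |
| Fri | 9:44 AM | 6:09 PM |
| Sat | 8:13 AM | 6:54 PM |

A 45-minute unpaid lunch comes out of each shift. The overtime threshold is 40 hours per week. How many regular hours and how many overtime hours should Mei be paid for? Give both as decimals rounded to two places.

Regular 40.00 hours, overtime 11.10 hours

Mon: 9:06 AM–5:58 PM = 8 h 52 min; less 45 min break → 8 h 7 min
Tue: 9:39 AM–6:44 PM = 9 h 5 min; less 45 min break → 8 h 20 min
Wed: 8:16 AM–7:02 PM = 10 h 46 min; less 45 min break → 10 h 1 min
Thu: 8:04 AM–3:51 PM = 7 h 47 min; less 45 min break → 7 h 2 min
Fri: 9:44 AM–6:09 PM = 8 h 25 min; less 45 min break → 7 h 40 min
Sat: 8:13 AM–6:54 PM = 10 h 41 min; less 45 min break → 9 h 56 min
Total worked: 51 h 6 min = 51.10 h.
Threshold 40 h → overtime 11 h 6 min, regular 40 h 0 min.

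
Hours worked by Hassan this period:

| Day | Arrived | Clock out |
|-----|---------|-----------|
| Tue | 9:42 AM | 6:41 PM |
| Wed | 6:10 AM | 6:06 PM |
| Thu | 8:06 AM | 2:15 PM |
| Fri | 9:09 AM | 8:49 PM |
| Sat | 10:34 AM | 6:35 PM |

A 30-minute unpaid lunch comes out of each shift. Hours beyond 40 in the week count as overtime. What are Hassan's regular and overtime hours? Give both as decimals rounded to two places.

Regular 40.00 hours, overtime 4.25 hours

Tue: 9:42 AM–6:41 PM = 8 h 59 min; less 30 min break → 8 h 29 min
Wed: 6:10 AM–6:06 PM = 11 h 56 min; less 30 min break → 11 h 26 min
Thu: 8:06 AM–2:15 PM = 6 h 9 min; less 30 min break → 5 h 39 min
Fri: 9:09 AM–8:49 PM = 11 h 40 min; less 30 min break → 11 h 10 min
Sat: 10:34 AM–6:35 PM = 8 h 1 min; less 30 min break → 7 h 31 min
Total worked: 44 h 15 min = 44.25 h.
Threshold 40 h → overtime 4 h 15 min, regular 40 h 0 min.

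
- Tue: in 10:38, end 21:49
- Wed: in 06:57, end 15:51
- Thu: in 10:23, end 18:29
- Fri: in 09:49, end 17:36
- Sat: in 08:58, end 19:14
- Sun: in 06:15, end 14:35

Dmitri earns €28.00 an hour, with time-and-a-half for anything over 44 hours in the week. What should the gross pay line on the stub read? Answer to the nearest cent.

Tue: 10:38–21:49 = 11 h 11 min
Wed: 06:57–15:51 = 8 h 54 min
Thu: 10:23–18:29 = 8 h 6 min
Fri: 09:49–17:36 = 7 h 47 min
Sat: 08:58–19:14 = 10 h 16 min
Sun: 06:15–14:35 = 8 h 20 min
Total worked: 54 h 34 min = 3274 min.
Regular 44 h 0 min = 2640 min at €28.00/h; overtime 10 h 34 min = 634 min at €42.00/h.
Pay = (2640 × €28.00 + 634 × €42.00) ÷ 60 = €1675.80.

€1675.80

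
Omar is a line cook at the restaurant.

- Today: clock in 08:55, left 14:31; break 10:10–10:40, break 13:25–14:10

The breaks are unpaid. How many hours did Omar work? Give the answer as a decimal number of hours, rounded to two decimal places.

4.35 hours

Today: 08:55–14:31 = 5 h 36 min; less 75 min break → 4 h 21 min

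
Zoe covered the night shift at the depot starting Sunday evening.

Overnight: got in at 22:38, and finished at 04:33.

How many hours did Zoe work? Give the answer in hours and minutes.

Overnight: 22:38 → midnight = 1 h 22 min; midnight → 04:33 = 4 h 33 min; span 5 h 55 min

5 h 55 min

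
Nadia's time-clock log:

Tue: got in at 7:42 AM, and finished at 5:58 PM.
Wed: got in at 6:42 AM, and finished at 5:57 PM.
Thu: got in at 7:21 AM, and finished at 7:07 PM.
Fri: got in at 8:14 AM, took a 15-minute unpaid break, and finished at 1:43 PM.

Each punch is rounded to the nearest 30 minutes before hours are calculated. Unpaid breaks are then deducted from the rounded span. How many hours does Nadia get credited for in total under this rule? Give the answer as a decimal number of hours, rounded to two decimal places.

38.75 hours

Tue: in 7:42 AM→7:30 AM, out 5:58 PM→6:00 PM; 10 h 30 min
Wed: in 6:42 AM→6:30 AM, out 5:57 PM→6:00 PM; 11 h 30 min
Thu: in 7:21 AM→7:30 AM, out 7:07 PM→7:00 PM; 11 h 30 min
Fri: in 8:14 AM→8:00 AM, out 1:43 PM→1:30 PM; 5 h 30 min − 15 min = 5 h 15 min
Total credited: 38 h 45 min.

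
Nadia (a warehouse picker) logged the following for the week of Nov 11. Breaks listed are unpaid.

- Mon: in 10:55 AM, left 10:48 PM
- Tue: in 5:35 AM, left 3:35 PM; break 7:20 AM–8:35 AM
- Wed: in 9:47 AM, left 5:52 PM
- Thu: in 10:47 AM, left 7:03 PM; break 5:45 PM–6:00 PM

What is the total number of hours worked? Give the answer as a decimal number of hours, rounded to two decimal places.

Mon: 10:55 AM–10:48 PM = 11 h 53 min
Tue: 5:35 AM–3:35 PM = 10 h 0 min; less 75 min break → 8 h 45 min
Wed: 9:47 AM–5:52 PM = 8 h 5 min
Thu: 10:47 AM–7:03 PM = 8 h 16 min; less 15 min break → 8 h 1 min
Total: 11 h 53 min + 8 h 45 min + 8 h 5 min + 8 h 1 min = 36 h 44 min.

36.73 hours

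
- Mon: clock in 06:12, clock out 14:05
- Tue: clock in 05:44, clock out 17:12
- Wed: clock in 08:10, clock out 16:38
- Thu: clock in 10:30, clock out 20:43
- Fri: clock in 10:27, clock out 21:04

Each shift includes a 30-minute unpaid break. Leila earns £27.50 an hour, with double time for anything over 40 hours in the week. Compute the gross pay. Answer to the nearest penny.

£1438.25

Mon: 06:12–14:05 = 7 h 53 min; less 30 min break → 7 h 23 min
Tue: 05:44–17:12 = 11 h 28 min; less 30 min break → 10 h 58 min
Wed: 08:10–16:38 = 8 h 28 min; less 30 min break → 7 h 58 min
Thu: 10:30–20:43 = 10 h 13 min; less 30 min break → 9 h 43 min
Fri: 10:27–21:04 = 10 h 37 min; less 30 min break → 10 h 7 min
Total worked: 46 h 9 min = 2769 min.
Regular 40 h 0 min = 2400 min at £27.50/h; overtime 6 h 9 min = 369 min at £55.00/h.
Pay = (2400 × £27.50 + 369 × £55.00) ÷ 60 = £1438.25.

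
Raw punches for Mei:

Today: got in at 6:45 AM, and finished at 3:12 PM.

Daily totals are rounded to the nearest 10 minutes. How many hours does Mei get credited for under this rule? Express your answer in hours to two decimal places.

8.50 hours

Today: 6:45 AM–3:12 PM = 8 h 27 min → rounds to 8 h 30 min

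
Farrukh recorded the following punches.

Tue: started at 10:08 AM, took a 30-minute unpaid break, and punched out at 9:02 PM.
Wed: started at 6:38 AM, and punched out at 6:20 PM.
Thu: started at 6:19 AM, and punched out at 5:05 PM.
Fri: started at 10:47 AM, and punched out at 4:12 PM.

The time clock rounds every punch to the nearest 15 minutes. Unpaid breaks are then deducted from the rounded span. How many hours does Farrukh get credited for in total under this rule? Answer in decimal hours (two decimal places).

Tue: in 10:08 AM→10:15 AM, out 9:02 PM→9:00 PM; 10 h 45 min − 30 min = 10 h 15 min
Wed: in 6:38 AM→6:45 AM, out 6:20 PM→6:15 PM; 11 h 30 min
Thu: in 6:19 AM→6:15 AM, out 5:05 PM→5:00 PM; 10 h 45 min
Fri: in 10:47 AM→10:45 AM, out 4:12 PM→4:15 PM; 5 h 30 min
Total credited: 38 h 0 min.

38.00 hours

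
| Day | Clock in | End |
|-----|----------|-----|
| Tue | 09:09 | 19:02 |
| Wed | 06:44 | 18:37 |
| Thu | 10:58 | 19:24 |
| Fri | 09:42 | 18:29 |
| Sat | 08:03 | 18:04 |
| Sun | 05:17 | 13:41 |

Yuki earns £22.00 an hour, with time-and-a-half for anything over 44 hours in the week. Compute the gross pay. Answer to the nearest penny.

Tue: 09:09–19:02 = 9 h 53 min
Wed: 06:44–18:37 = 11 h 53 min
Thu: 10:58–19:24 = 8 h 26 min
Fri: 09:42–18:29 = 8 h 47 min
Sat: 08:03–18:04 = 10 h 1 min
Sun: 05:17–13:41 = 8 h 24 min
Total worked: 57 h 24 min = 3444 min.
Regular 44 h 0 min = 2640 min at £22.00/h; overtime 13 h 24 min = 804 min at £33.00/h.
Pay = (2640 × £22.00 + 804 × £33.00) ÷ 60 = £1410.20.

£1410.20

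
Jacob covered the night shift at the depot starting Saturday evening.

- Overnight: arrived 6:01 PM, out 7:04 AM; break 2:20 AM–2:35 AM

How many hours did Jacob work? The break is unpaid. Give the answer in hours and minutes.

12 h 48 min

Overnight: 6:01 PM → midnight = 5 h 59 min; midnight → 7:04 AM = 7 h 4 min; span 13 h 3 min; less 15 min break → 12 h 48 min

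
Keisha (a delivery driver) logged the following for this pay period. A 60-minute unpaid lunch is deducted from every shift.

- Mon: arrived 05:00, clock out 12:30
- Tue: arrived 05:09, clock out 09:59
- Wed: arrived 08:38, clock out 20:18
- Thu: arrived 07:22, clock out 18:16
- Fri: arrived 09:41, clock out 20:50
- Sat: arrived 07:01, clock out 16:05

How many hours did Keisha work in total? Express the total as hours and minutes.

Mon: 05:00–12:30 = 7 h 30 min; less 60 min break → 6 h 30 min
Tue: 05:09–09:59 = 4 h 50 min; less 60 min break → 3 h 50 min
Wed: 08:38–20:18 = 11 h 40 min; less 60 min break → 10 h 40 min
Thu: 07:22–18:16 = 10 h 54 min; less 60 min break → 9 h 54 min
Fri: 09:41–20:50 = 11 h 9 min; less 60 min break → 10 h 9 min
Sat: 07:01–16:05 = 9 h 4 min; less 60 min break → 8 h 4 min
Total: 6 h 30 min + 3 h 50 min + 10 h 40 min + 9 h 54 min + 10 h 9 min + 8 h 4 min = 49 h 7 min.

49 h 7 min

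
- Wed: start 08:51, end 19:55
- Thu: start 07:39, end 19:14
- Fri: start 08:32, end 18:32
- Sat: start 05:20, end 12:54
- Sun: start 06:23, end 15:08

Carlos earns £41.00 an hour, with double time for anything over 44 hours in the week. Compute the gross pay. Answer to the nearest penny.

Wed: 08:51–19:55 = 11 h 4 min
Thu: 07:39–19:14 = 11 h 35 min
Fri: 08:32–18:32 = 10 h 0 min
Sat: 05:20–12:54 = 7 h 34 min
Sun: 06:23–15:08 = 8 h 45 min
Total worked: 48 h 58 min = 2938 min.
Regular 44 h 0 min = 2640 min at £41.00/h; overtime 4 h 58 min = 298 min at £82.00/h.
Pay = (2640 × £41.00 + 298 × £82.00) ÷ 60 = £2211.27.

£2211.27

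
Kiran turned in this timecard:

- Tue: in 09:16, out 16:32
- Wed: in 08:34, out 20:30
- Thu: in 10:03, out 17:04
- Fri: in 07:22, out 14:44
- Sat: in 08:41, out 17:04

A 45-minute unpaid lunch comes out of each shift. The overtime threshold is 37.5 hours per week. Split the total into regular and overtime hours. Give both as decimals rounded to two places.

Regular 37.50 hours, overtime 0.72 hours

Tue: 09:16–16:32 = 7 h 16 min; less 45 min break → 6 h 31 min
Wed: 08:34–20:30 = 11 h 56 min; less 45 min break → 11 h 11 min
Thu: 10:03–17:04 = 7 h 1 min; less 45 min break → 6 h 16 min
Fri: 07:22–14:44 = 7 h 22 min; less 45 min break → 6 h 37 min
Sat: 08:41–17:04 = 8 h 23 min; less 45 min break → 7 h 38 min
Total worked: 38 h 13 min = 38.22 h.
Threshold 37.5 h → overtime 0 h 43 min, regular 37 h 30 min.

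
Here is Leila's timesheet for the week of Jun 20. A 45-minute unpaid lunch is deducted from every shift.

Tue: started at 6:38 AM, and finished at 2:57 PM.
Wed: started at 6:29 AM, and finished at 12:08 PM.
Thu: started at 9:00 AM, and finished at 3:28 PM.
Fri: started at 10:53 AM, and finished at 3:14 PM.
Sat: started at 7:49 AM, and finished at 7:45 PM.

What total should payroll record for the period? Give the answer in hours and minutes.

32 h 58 min

Tue: 6:38 AM–2:57 PM = 8 h 19 min; less 45 min break → 7 h 34 min
Wed: 6:29 AM–12:08 PM = 5 h 39 min; less 45 min break → 4 h 54 min
Thu: 9:00 AM–3:28 PM = 6 h 28 min; less 45 min break → 5 h 43 min
Fri: 10:53 AM–3:14 PM = 4 h 21 min; less 45 min break → 3 h 36 min
Sat: 7:49 AM–7:45 PM = 11 h 56 min; less 45 min break → 11 h 11 min
Total: 7 h 34 min + 4 h 54 min + 5 h 43 min + 3 h 36 min + 11 h 11 min = 32 h 58 min.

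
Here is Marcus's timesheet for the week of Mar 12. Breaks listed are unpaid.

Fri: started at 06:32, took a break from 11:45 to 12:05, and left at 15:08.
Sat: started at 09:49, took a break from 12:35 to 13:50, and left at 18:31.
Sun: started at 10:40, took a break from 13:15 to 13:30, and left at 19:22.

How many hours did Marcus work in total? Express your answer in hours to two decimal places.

24.17 hours

Fri: 06:32–15:08 = 8 h 36 min; less 20 min break → 8 h 16 min
Sat: 09:49–18:31 = 8 h 42 min; less 75 min break → 7 h 27 min
Sun: 10:40–19:22 = 8 h 42 min; less 15 min break → 8 h 27 min
Total: 8 h 16 min + 7 h 27 min + 8 h 27 min = 24 h 10 min.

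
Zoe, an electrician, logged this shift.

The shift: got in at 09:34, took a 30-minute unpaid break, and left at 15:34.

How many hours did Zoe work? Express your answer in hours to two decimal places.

5.50 hours

The shift: 09:34–15:34 = 6 h 0 min; less 30 min break → 5 h 30 min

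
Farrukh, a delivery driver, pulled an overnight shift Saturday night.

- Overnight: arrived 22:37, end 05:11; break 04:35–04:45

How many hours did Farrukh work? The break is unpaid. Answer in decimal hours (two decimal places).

6.40 hours

Overnight: 22:37 → midnight = 1 h 23 min; midnight → 05:11 = 5 h 11 min; span 6 h 34 min; less 10 min break → 6 h 24 min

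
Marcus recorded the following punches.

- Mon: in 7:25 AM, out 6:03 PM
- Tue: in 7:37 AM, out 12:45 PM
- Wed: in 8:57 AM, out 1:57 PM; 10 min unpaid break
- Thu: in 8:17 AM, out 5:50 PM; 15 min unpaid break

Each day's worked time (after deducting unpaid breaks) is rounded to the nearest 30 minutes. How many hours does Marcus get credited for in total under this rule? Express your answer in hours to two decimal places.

30.00 hours

Mon: 7:25 AM–6:03 PM = 10 h 38 min → rounds to 10 h 30 min
Tue: 7:37 AM–12:45 PM = 5 h 8 min → rounds to 5 h 0 min
Wed: 8:57 AM–1:57 PM = 5 h 0 min − 10 min = 4 h 50 min → rounds to 5 h 0 min
Thu: 8:17 AM–5:50 PM = 9 h 33 min − 15 min = 9 h 18 min → rounds to 9 h 30 min
Total credited: 30 h 0 min.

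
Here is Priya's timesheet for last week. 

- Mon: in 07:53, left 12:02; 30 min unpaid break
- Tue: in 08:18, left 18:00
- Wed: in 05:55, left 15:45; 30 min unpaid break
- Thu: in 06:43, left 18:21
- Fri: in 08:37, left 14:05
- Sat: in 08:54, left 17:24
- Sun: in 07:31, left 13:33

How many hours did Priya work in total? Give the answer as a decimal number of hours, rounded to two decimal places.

54.32 hours

Mon: 07:53–12:02 = 4 h 9 min; less 30 min break → 3 h 39 min
Tue: 08:18–18:00 = 9 h 42 min
Wed: 05:55–15:45 = 9 h 50 min; less 30 min break → 9 h 20 min
Thu: 06:43–18:21 = 11 h 38 min
Fri: 08:37–14:05 = 5 h 28 min
Sat: 08:54–17:24 = 8 h 30 min
Sun: 07:31–13:33 = 6 h 2 min
Total: 3 h 39 min + 9 h 42 min + 9 h 20 min + 11 h 38 min + 5 h 28 min + 8 h 30 min + 6 h 2 min = 54 h 19 min.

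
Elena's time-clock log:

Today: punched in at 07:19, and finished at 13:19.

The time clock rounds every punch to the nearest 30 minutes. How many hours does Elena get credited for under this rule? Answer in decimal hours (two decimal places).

Today: in 07:19→07:30, out 13:19→13:30; 6 h 0 min

6.00 hours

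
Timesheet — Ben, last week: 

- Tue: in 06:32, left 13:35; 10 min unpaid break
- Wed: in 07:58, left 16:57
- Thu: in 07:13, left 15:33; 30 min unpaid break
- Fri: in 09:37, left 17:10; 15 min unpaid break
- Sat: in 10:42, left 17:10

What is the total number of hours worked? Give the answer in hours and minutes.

37 h 28 min

Tue: 06:32–13:35 = 7 h 3 min; less 10 min break → 6 h 53 min
Wed: 07:58–16:57 = 8 h 59 min
Thu: 07:13–15:33 = 8 h 20 min; less 30 min break → 7 h 50 min
Fri: 09:37–17:10 = 7 h 33 min; less 15 min break → 7 h 18 min
Sat: 10:42–17:10 = 6 h 28 min
Total: 6 h 53 min + 8 h 59 min + 7 h 50 min + 7 h 18 min + 6 h 28 min = 37 h 28 min.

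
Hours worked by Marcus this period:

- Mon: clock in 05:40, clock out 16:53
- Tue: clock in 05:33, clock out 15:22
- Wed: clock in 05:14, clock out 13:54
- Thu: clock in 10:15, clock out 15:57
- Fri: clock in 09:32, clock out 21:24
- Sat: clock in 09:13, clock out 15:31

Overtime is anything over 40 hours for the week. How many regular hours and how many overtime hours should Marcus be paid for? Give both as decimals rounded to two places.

Mon: 05:40–16:53 = 11 h 13 min
Tue: 05:33–15:22 = 9 h 49 min
Wed: 05:14–13:54 = 8 h 40 min
Thu: 10:15–15:57 = 5 h 42 min
Fri: 09:32–21:24 = 11 h 52 min
Sat: 09:13–15:31 = 6 h 18 min
Total worked: 53 h 34 min = 53.57 h.
Threshold 40 h → overtime 13 h 34 min, regular 40 h 0 min.

Regular 40.00 hours, overtime 13.57 hours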